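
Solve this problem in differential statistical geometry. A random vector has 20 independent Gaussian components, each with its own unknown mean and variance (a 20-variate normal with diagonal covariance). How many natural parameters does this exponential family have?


Exponential family dimension calculation:
Each univariate normal has two natural parameters (mu/sigma^2 and -1/(2 sigma^2)).
With 20 independent components, dim = 2 * 20 = 40.

40


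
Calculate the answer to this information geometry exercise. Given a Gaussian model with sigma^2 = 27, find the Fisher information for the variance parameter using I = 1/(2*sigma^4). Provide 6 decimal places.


Fisher information for variance: I(sigma^2) = 1/(2*sigma^4).
sigma^2 = 27, so sigma^4 = 729.
I = 1/(2*729) = 1/1458 = 0.000686

0.000686


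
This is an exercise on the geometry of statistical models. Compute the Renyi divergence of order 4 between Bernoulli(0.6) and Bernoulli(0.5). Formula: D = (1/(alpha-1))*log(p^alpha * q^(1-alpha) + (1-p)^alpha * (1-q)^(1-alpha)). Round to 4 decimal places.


Renyi divergence of order alpha between Bernoulli distributions:
D = (1/(alpha-1))*log(p^alpha * q^(1-alpha) + (1-p)^alpha * (1-q)^(1-alpha)).
alpha = 4, p = 0.6, q = 0.5.
p^alpha * q^(1-alpha) = 0.6^4 * 0.5^-3 = 1.0368.
(1-p)^alpha * (1-q)^(1-alpha) = 0.4^4 * 0.5^-3 = 0.2048.
sum = 1.0368 + 0.2048 = 1.2416.
D = (1/3)*log(1.2416) = 0.0721

0.0721


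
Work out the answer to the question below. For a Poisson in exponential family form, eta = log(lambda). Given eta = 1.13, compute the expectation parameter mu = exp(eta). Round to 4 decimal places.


Expectation parameter for Poisson exponential family:
mu = exp(eta).
eta = 1.13.
mu = exp(1.13) = 3.0957

3.0957


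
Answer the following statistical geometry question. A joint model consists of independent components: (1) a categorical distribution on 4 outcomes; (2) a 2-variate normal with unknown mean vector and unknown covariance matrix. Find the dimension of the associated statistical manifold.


The dimension of a statistical manifold equals the number of free
(independent) real parameters of the model. For a product of independent
blocks the parameter counts add.
- categorical on 4 outcomes (probabilities sum to 1): 4-1 = 3.
- 2-variate normal: 2 (mean) + 2*3/2 = 3 (symmetric covariance) = 5.
Total = 3 + 5 = 8.
Dimension = 8

8


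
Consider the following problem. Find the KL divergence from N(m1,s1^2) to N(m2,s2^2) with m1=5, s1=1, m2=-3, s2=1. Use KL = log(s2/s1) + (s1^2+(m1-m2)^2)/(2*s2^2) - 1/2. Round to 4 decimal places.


KL divergence between normal distributions:
KL = log(s2/s1) + (s1^2 + (m1-m2)^2)/(2*s2^2) - 1/2.
log(1/1) = 0.0.
(1^2 + (5--3)^2)/(2*1^2) = (1 + 64)/2 = 32.5.
KL = 0.0 + 32.5 - 0.5 = 32.0000

32.0000


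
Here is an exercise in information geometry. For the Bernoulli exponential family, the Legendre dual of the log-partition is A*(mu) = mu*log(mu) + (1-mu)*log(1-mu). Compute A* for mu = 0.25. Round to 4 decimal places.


Legendre transform for Bernoulli:
A*(mu) = mu*log(mu) + (1-mu)*log(1-mu).
mu = 0.25, 1-mu = 0.75.
mu*log(mu) = 0.25*log(0.25) = -0.346574.
(1-mu)*log(1-mu) = 0.75*log(0.75) = -0.215762.
A* = -0.346574 + -0.215762 = -0.5623

-0.5623


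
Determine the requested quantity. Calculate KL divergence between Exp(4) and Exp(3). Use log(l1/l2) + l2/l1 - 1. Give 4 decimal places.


KL divergence for exponential family:
KL = log(l1/l2) + l2/l1 - 1.
log(4/3) = 0.287682.
3/4 = 0.75.
KL = 0.287682 + 0.75 - 1 = 0.0377

0.0377


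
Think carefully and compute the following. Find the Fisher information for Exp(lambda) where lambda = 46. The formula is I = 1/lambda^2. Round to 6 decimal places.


Fisher information for exponential: I(lambda) = 1/lambda^2.
lambda = 46, lambda^2 = 2116.
I = 1/2116 = 0.000473

0.000473


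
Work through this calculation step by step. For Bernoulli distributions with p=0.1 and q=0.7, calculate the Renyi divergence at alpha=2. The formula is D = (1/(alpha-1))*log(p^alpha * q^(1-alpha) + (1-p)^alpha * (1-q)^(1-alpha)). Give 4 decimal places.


Renyi divergence of order alpha between Bernoulli distributions:
D = (1/(alpha-1))*log(p^alpha * q^(1-alpha) + (1-p)^alpha * (1-q)^(1-alpha)).
alpha = 2, p = 0.1, q = 0.7.
p^alpha * q^(1-alpha) = 0.1^2 * 0.7^-1 = 0.014286.
(1-p)^alpha * (1-q)^(1-alpha) = 0.9^2 * 0.3^-1 = 2.7.
sum = 0.014286 + 2.7 = 2.714286.
D = (1/1)*log(2.714286) = 0.9985

0.9985


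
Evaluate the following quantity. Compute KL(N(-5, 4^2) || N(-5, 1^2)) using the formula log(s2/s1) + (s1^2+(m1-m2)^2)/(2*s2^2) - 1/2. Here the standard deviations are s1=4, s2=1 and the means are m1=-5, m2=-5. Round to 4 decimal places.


KL divergence between normal distributions:
KL = log(s2/s1) + (s1^2 + (m1-m2)^2)/(2*s2^2) - 1/2.
log(1/4) = -1.386294.
(4^2 + (-5--5)^2)/(2*1^2) = (16 + 0)/2 = 8.0.
KL = -1.386294 + 8.0 - 0.5 = 6.1137

6.1137


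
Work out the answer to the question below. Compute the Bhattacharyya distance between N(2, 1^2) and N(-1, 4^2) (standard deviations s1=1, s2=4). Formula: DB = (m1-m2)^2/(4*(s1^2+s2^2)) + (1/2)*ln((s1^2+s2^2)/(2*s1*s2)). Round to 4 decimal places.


Bhattacharyya distance between two Gaussians:
DB = (m1-m2)^2/(4*(s1^2+s2^2)) + (1/2)*ln((s1^2+s2^2)/(2*s1*s2)).
(m1-m2)^2 = (3)^2 = 9.
s1^2+s2^2 = 1 + 16 = 17.
term1 = 9/68 = 0.132353.
term2 = 0.5*ln(17/8.0) = 0.376886.
DB = 0.132353 + 0.376886 = 0.5092

0.5092


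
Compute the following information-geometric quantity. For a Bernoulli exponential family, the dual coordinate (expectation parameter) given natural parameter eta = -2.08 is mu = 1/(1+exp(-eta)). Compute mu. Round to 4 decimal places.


Dual coordinate (expectation parameter) for Bernoulli:
mu = 1/(1+exp(-eta)).
eta = -2.08.
exp(-eta) = exp(2.08) = 8.004469.
mu = 1/(1+8.004469) = 0.1111

0.1111


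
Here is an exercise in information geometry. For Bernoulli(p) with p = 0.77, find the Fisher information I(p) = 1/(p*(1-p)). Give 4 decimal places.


For Bernoulli(p), Fisher information is I(p) = 1/(p*(1-p)).
p = 0.77, 1-p = 0.23.
p*(1-p) = 0.1771.
I(p) = 1/0.1771 = 5.6465

5.6465


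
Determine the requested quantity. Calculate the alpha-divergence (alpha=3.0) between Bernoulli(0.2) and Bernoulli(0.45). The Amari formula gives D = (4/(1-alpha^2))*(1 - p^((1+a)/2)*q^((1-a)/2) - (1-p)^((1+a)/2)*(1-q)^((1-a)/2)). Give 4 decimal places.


Amari alpha-divergence:
D = (4/(1-alpha^2))*(1 - p^((1+a)/2)*q^((1-a)/2) - (1-p)^((1+a)/2)*(1-q)^((1-a)/2)).
alpha = 3.0, p = 0.2, q = 0.45.
e1 = (1+alpha)/2 = 2.0, e2 = (1-alpha)/2 = -1.0.
t1 = p^e1 * q^e2 = 0.2^2.0 * 0.45^-1.0 = 0.088889.
t2 = (1-p)^e1 * (1-q)^e2 = 0.8^2.0 * 0.55^-1.0 = 1.163636.
4/(1-alpha^2) = -0.5.
D = -0.5*(1 - 0.088889 - 1.163636) = 0.1263

0.1263


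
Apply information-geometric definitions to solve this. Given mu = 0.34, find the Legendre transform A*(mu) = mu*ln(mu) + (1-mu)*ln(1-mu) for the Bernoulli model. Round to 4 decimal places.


Legendre transform for Bernoulli:
A*(mu) = mu*log(mu) + (1-mu)*log(1-mu).
mu = 0.34, 1-mu = 0.66.
mu*log(mu) = 0.34*log(0.34) = -0.366795.
(1-mu)*log(1-mu) = 0.66*log(0.66) = -0.27424.
A* = -0.366795 + -0.27424 = -0.6410

-0.6410


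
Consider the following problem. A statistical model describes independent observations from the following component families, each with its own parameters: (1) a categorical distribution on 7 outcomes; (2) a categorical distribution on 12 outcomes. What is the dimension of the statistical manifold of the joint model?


The dimension of a statistical manifold equals the number of free
(independent) real parameters of the model. For a product of independent
blocks the parameter counts add.
- categorical on 7 outcomes (probabilities sum to 1): 7-1 = 6.
- categorical on 12 outcomes (probabilities sum to 1): 12-1 = 11.
Total = 6 + 11 = 17.
Dimension = 17

17


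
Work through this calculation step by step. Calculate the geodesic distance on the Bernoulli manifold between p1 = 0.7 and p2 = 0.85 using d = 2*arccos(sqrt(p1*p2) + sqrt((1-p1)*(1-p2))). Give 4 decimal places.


Geodesic distance on Bernoulli manifold:
d(p1,p2) = 2*arccos(sqrt(p1*p2) + sqrt((1-p1)*(1-p2))).
sqrt(p1*p2) = sqrt(0.7*0.85) = 0.771362.
sqrt((1-p1)*(1-p2)) = sqrt(0.3*0.15) = 0.212132.
arg = 0.771362 + 0.212132 = 0.983494.
d = 2*arccos(0.983494) = 0.3639

0.3639


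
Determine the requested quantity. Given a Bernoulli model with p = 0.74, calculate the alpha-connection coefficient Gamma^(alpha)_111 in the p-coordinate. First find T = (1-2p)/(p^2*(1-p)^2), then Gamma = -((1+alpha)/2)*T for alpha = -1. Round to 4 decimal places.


Skewness (Amari-Chentsov) tensor: T = (1-2p)/(p^2*(1-p)^2).
p = 0.74, 1-2p = -0.48, p^2 = 0.5476, (1-p)^2 = 0.0676.
T = -0.48/(0.5476 * 0.0676) = -12.966749.
In the p-coordinate, Gamma^(alpha) = Gamma^(0) - (alpha/2)*T with Gamma^(0) = (1/2)*g'(p) = -T/2,
so Gamma^(alpha) = -((1+alpha)/2)*T.
alpha = -1, -(1+alpha)/2 = 0.0.
Gamma = 0.0 * -12.966749 = 0.0000

0.0000


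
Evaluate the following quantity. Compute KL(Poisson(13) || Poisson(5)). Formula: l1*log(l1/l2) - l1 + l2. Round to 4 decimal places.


KL divergence for Poisson:
KL = l1*log(l1/l2) - l1 + l2.
l1 = 13, l2 = 5.
log(13/5) = 0.955511.
l1*log(l1/l2) = 13 * 0.955511 = 12.421649.
KL = 12.421649 - 13 + 5 = 4.4216

4.4216


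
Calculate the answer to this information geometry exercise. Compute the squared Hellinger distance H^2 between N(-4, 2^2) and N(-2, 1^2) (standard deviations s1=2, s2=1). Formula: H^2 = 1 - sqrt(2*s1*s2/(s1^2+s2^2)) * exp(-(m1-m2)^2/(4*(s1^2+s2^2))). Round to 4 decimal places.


Squared Hellinger distance for Gaussians:
H^2 = 1 - sqrt(2*s1*s2/(s1^2+s2^2)) * exp(-(m1-m2)^2/(4*(s1^2+s2^2))).
s1^2 = 4, s2^2 = 1, s1^2+s2^2 = 5.
sqrt(2*2*1/(5)) = 0.894427.
(m1-m2)^2 = (-2)^2 = 4.
exp(-4/(4*5)) = exp(-0.2) = 0.818731.
H^2 = 1 - 0.894427*0.818731 = 0.2677

0.2677


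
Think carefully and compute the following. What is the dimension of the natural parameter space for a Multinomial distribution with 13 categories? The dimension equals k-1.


Exponential family dimension calculation:
For Multinomial with k=13 categories, dim = k-1 = 12.

12


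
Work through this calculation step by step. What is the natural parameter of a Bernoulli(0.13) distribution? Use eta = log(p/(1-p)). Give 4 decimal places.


Natural parameter for Bernoulli: eta = log(p/(1-p)).
p = 0.13, 1-p = 0.87.
p/(1-p) = 0.149425.
eta = log(0.149425) = -1.9010

-1.9010


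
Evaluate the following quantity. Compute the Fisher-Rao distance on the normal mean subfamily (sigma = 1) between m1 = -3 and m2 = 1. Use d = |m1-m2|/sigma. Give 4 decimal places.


On the fixed-variance normal subfamily, geodesic distance = |m1-m2|/sigma.
|-3 - 1| = 4.
sigma = 1.
d = 4/1 = 4.0000

4.0000


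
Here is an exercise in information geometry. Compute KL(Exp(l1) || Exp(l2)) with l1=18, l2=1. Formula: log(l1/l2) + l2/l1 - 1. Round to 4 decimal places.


KL divergence for exponential family:
KL = log(l1/l2) + l2/l1 - 1.
log(18/1) = 2.890372.
1/18 = 0.055556.
KL = 2.890372 + 0.055556 - 1 = 1.9459

1.9459


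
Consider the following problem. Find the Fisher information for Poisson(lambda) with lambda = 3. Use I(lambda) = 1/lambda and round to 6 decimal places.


Fisher information for Poisson: I(lambda) = 1/lambda.
lambda = 3.
I(lambda) = 1/3 = 0.333333

0.333333


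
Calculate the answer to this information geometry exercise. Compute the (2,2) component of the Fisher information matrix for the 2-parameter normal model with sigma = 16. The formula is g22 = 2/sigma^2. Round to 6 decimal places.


For the 2-parameter normal family, the Fisher metric has:
  g11 = 1/sigma^2, g22 = 2/sigma^2.
sigma = 16, sigma^2 = 256.
g22 = 0.007813

0.007813


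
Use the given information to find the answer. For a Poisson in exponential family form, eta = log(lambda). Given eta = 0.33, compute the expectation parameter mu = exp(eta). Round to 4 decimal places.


Expectation parameter for Poisson exponential family:
mu = exp(eta).
eta = 0.33.
mu = exp(0.33) = 1.3910

1.3910


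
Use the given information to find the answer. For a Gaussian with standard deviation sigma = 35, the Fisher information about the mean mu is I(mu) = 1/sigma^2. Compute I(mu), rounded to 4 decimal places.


The Fisher information for the mean of a normal distribution is I(mu) = 1/sigma^2.
sigma = 35, so sigma^2 = 1225.
I(mu) = 1/1225 = 0.0008

0.0008


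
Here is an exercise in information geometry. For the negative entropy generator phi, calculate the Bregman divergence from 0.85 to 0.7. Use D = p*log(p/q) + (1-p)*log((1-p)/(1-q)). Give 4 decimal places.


Bregman divergence with negative entropy generator:
D = p*log(p/q) + (1-p)*log((1-p)/(1-q)).
p = 0.85, q = 0.7.
p*log(p/q) = 0.85*log(0.85/0.7) = 0.165033.
(1-p)*log((1-p)/(1-q)) = 0.15*log(0.15/0.3) = -0.103972.
D = 0.165033 + -0.103972 = 0.0611

0.0611


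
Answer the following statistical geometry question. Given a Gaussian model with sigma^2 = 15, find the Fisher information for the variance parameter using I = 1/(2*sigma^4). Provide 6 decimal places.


Fisher information for variance: I(sigma^2) = 1/(2*sigma^4).
sigma^2 = 15, so sigma^4 = 225.
I = 1/(2*225) = 1/450 = 0.002222

0.002222


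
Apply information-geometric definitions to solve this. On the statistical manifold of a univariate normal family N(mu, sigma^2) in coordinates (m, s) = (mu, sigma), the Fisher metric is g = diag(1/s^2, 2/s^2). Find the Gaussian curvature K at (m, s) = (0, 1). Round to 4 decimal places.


The metric has the form g = (A dm^2 + B ds^2)/s^2 with A = 1, B = 2.
Substitute u = sqrt(A/B)*m: g = B*(du^2 + ds^2)/s^2, i.e. B times the
Poincare upper half-plane metric, which has constant Gaussian curvature -1.
Scaling a 2D metric by a constant c divides the Gaussian curvature by c,
so K = -1/B = -1/(2) = -0.5000 everywhere (the point (m, s) = (0, 1) is irrelevant:
the curvature is constant).
The requested Gaussian curvature is K = -0.5000.

-0.5000


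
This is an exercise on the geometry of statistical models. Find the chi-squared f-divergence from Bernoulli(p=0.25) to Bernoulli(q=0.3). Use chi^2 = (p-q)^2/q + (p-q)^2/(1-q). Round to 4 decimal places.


Chi-squared divergence between Bernoulli distributions:
chi^2 = (p-q)^2/q + (p-q)^2/(1-q).
p = 0.25, q = 0.3, p-q = -0.05.
(p-q)^2 = 0.0025.
term1 = 0.0025/0.3 = 0.008333.
term2 = 0.0025/0.7 = 0.003571.
chi^2 = 0.008333 + 0.003571 = 0.0119

0.0119


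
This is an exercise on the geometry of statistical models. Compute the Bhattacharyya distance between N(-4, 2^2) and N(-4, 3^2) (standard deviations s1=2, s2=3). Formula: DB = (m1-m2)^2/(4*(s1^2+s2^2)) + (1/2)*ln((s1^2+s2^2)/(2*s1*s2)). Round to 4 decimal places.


Bhattacharyya distance between two Gaussians:
DB = (m1-m2)^2/(4*(s1^2+s2^2)) + (1/2)*ln((s1^2+s2^2)/(2*s1*s2)).
(m1-m2)^2 = (0)^2 = 0.
s1^2+s2^2 = 4 + 9 = 13.
term1 = 0/52 = 0.0.
term2 = 0.5*ln(13/12.0) = 0.040021.
DB = 0.0 + 0.040021 = 0.0400

0.0400


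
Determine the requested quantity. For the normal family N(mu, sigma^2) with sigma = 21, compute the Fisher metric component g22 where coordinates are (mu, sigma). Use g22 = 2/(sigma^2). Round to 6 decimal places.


For the 2-parameter normal family, the Fisher metric has:
  g11 = 1/sigma^2, g22 = 2/sigma^2.
sigma = 21, sigma^2 = 441.
g22 = 0.004535

0.004535


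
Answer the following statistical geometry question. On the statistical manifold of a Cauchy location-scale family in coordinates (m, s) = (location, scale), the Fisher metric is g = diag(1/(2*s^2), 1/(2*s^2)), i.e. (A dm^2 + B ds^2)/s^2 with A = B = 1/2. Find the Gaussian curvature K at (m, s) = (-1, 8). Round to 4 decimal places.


The metric has the form g = (A dm^2 + B ds^2)/s^2 with A = 1/2, B = 1/2.
Substitute u = sqrt(A/B)*m: g = B*(du^2 + ds^2)/s^2, i.e. B times the
Poincare upper half-plane metric, which has constant Gaussian curvature -1.
Scaling a 2D metric by a constant c divides the Gaussian curvature by c,
so K = -1/B = -1/(1/2) = -2.0000 everywhere (the point (m, s) = (-1, 8) is irrelevant:
the curvature is constant).
The requested Gaussian curvature is K = -2.0000.

-2.0000


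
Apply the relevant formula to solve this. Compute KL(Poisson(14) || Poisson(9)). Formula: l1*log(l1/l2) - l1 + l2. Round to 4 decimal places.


KL divergence for Poisson:
KL = l1*log(l1/l2) - l1 + l2.
l1 = 14, l2 = 9.
log(14/9) = 0.441833.
l1*log(l1/l2) = 14 * 0.441833 = 6.185659.
KL = 6.185659 - 14 + 9 = 1.1857

1.1857


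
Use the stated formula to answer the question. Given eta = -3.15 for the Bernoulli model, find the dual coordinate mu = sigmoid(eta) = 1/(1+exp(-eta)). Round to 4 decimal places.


Dual coordinate (expectation parameter) for Bernoulli:
mu = 1/(1+exp(-eta)).
eta = -3.15.
exp(-eta) = exp(3.15) = 23.336065.
mu = 1/(1+23.336065) = 0.0411

0.0411


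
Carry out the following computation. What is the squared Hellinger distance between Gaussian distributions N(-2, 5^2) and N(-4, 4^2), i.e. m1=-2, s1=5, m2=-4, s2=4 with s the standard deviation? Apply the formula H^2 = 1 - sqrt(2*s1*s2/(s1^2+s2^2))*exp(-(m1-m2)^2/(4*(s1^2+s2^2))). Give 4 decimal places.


Squared Hellinger distance for Gaussians:
H^2 = 1 - sqrt(2*s1*s2/(s1^2+s2^2)) * exp(-(m1-m2)^2/(4*(s1^2+s2^2))).
s1^2 = 25, s2^2 = 16, s1^2+s2^2 = 41.
sqrt(2*5*4/(41)) = 0.98773.
(m1-m2)^2 = (2)^2 = 4.
exp(-4/(4*41)) = exp(-0.02439) = 0.975905.
H^2 = 1 - 0.98773*0.975905 = 0.0361

0.0361


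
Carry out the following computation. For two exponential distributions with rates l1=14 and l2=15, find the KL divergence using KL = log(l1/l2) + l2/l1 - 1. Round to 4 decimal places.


KL divergence for exponential family:
KL = log(l1/l2) + l2/l1 - 1.
log(14/15) = -0.068993.
15/14 = 1.071429.
KL = -0.068993 + 1.071429 - 1 = 0.0024

0.0024


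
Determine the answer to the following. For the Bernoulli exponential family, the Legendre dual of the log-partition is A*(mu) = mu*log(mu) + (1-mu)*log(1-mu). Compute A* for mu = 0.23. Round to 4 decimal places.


Legendre transform for Bernoulli:
A*(mu) = mu*log(mu) + (1-mu)*log(1-mu).
mu = 0.23, 1-mu = 0.77.
mu*log(mu) = 0.23*log(0.23) = -0.338025.
(1-mu)*log(1-mu) = 0.77*log(0.77) = -0.201251.
A* = -0.338025 + -0.201251 = -0.5393

-0.5393


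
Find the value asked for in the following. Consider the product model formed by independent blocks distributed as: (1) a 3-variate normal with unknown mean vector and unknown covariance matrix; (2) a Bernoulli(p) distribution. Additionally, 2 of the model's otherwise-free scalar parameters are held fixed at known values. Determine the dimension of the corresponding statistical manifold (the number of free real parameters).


The dimension of a statistical manifold equals the number of free
(independent) real parameters of the model. For a product of independent
blocks the parameter counts add.
- 3-variate normal: 3 (mean) + 3*4/2 = 6 (symmetric covariance) = 9.
- Bernoulli (p): 1.
Total = 9 + 1 = 10.
2 parameter(s) fixed at known values: 10 - 2 = 8.
Dimension = 8

8


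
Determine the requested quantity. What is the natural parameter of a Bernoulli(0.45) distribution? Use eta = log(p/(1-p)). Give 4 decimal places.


Natural parameter for Bernoulli: eta = log(p/(1-p)).
p = 0.45, 1-p = 0.55.
p/(1-p) = 0.818182.
eta = log(0.818182) = -0.2007

-0.2007


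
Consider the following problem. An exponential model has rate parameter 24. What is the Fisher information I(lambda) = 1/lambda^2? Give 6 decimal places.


Fisher information for exponential: I(lambda) = 1/lambda^2.
lambda = 24, lambda^2 = 576.
I = 1/576 = 0.001736

0.001736


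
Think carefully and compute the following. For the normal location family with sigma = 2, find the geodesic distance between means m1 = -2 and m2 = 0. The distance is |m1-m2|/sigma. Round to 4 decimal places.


On the fixed-variance normal subfamily, geodesic distance = |m1-m2|/sigma.
|-2 - 0| = 2.
sigma = 2.
d = 2/2 = 1.0000

1.0000


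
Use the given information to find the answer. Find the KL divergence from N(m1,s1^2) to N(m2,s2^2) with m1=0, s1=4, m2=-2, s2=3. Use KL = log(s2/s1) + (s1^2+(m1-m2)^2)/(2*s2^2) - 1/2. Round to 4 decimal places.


KL divergence between normal distributions:
KL = log(s2/s1) + (s1^2 + (m1-m2)^2)/(2*s2^2) - 1/2.
log(3/4) = -0.287682.
(4^2 + (0--2)^2)/(2*3^2) = (16 + 4)/18 = 1.111111.
KL = -0.287682 + 1.111111 - 0.5 = 0.3234

0.3234


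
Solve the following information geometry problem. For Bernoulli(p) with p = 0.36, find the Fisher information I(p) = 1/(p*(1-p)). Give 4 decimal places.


For Bernoulli(p), Fisher information is I(p) = 1/(p*(1-p)).
p = 0.36, 1-p = 0.64.
p*(1-p) = 0.2304.
I(p) = 1/0.2304 = 4.3403

4.3403


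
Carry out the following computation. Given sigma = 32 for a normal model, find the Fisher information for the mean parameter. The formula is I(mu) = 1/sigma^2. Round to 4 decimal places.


The Fisher information for the mean of a normal distribution is I(mu) = 1/sigma^2.
sigma = 32, so sigma^2 = 1024.
I(mu) = 1/1024 = 0.0010

0.0010


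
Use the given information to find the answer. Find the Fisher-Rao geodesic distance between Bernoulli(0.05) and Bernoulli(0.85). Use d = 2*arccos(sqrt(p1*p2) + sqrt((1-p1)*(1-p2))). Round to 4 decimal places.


Geodesic distance on Bernoulli manifold:
d(p1,p2) = 2*arccos(sqrt(p1*p2) + sqrt((1-p1)*(1-p2))).
sqrt(p1*p2) = sqrt(0.05*0.85) = 0.206155.
sqrt((1-p1)*(1-p2)) = sqrt(0.95*0.15) = 0.377492.
arg = 0.206155 + 0.377492 = 0.583647.
d = 2*arccos(0.583647) = 1.8952

1.8952


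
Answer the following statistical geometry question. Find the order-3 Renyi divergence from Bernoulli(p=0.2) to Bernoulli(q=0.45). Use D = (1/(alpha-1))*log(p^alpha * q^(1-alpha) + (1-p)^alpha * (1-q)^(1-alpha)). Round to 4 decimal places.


Renyi divergence of order alpha between Bernoulli distributions:
D = (1/(alpha-1))*log(p^alpha * q^(1-alpha) + (1-p)^alpha * (1-q)^(1-alpha)).
alpha = 3, p = 0.2, q = 0.45.
p^alpha * q^(1-alpha) = 0.2^3 * 0.45^-2 = 0.039506.
(1-p)^alpha * (1-q)^(1-alpha) = 0.8^3 * 0.55^-2 = 1.692562.
sum = 0.039506 + 1.692562 = 1.732068.
D = (1/2)*log(1.732068) = 0.2747

0.2747


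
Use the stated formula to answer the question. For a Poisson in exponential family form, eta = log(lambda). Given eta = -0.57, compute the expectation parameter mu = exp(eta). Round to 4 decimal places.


Expectation parameter for Poisson exponential family:
mu = exp(eta).
eta = -0.57.
mu = exp(-0.57) = 0.5655

0.5655


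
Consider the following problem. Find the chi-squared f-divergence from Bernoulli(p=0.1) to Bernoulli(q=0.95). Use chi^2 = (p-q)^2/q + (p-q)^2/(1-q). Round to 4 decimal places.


Chi-squared divergence between Bernoulli distributions:
chi^2 = (p-q)^2/q + (p-q)^2/(1-q).
p = 0.1, q = 0.95, p-q = -0.85.
(p-q)^2 = 0.7225.
term1 = 0.7225/0.95 = 0.760526.
term2 = 0.7225/0.05 = 14.45.
chi^2 = 0.760526 + 14.45 = 15.2105

15.2105


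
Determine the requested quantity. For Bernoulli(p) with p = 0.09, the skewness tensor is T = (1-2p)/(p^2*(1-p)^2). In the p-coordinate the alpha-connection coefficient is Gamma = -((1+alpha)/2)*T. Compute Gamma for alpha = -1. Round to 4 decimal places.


Skewness (Amari-Chentsov) tensor: T = (1-2p)/(p^2*(1-p)^2).
p = 0.09, 1-2p = 0.82, p^2 = 0.0081, (1-p)^2 = 0.8281.
T = 0.82/(0.0081 * 0.8281) = 122.249206.
In the p-coordinate, Gamma^(alpha) = Gamma^(0) - (alpha/2)*T with Gamma^(0) = (1/2)*g'(p) = -T/2,
so Gamma^(alpha) = -((1+alpha)/2)*T.
alpha = -1, -(1+alpha)/2 = 0.0.
Gamma = 0.0 * 122.249206 = 0.0000

0.0000


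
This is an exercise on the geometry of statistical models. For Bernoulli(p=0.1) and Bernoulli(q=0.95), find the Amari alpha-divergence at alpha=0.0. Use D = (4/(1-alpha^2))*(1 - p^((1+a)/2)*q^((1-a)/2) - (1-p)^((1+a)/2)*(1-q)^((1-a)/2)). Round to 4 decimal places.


Amari alpha-divergence:
D = (4/(1-alpha^2))*(1 - p^((1+a)/2)*q^((1-a)/2) - (1-p)^((1+a)/2)*(1-q)^((1-a)/2)).
alpha = 0.0, p = 0.1, q = 0.95.
e1 = (1+alpha)/2 = 0.5, e2 = (1-alpha)/2 = 0.5.
t1 = p^e1 * q^e2 = 0.1^0.5 * 0.95^0.5 = 0.308221.
t2 = (1-p)^e1 * (1-q)^e2 = 0.9^0.5 * 0.05^0.5 = 0.212132.
4/(1-alpha^2) = 4.0.
D = 4.0*(1 - 0.308221 - 0.212132) = 1.9186

1.9186


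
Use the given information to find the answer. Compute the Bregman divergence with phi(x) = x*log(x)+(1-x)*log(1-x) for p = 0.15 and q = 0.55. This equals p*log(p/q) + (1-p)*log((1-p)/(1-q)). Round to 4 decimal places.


Bregman divergence with negative entropy generator:
D = p*log(p/q) + (1-p)*log((1-p)/(1-q)).
p = 0.15, q = 0.55.
p*log(p/q) = 0.15*log(0.15/0.55) = -0.194892.
(1-p)*log((1-p)/(1-q)) = 0.85*log(0.85/0.45) = 0.54059.
D = -0.194892 + 0.54059 = 0.3457

0.3457


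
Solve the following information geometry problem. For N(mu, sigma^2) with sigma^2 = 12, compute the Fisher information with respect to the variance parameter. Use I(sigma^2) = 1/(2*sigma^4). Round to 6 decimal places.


Fisher information for variance: I(sigma^2) = 1/(2*sigma^4).
sigma^2 = 12, so sigma^4 = 144.
I = 1/(2*144) = 1/288 = 0.003472

0.003472


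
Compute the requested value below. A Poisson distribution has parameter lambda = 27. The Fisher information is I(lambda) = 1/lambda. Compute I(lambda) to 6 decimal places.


Fisher information for Poisson: I(lambda) = 1/lambda.
lambda = 27.
I(lambda) = 1/27 = 0.037037

0.037037


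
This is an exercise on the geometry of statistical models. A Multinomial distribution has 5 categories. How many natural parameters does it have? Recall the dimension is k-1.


Exponential family dimension calculation:
For Multinomial with k=5 categories, dim = k-1 = 4.

4


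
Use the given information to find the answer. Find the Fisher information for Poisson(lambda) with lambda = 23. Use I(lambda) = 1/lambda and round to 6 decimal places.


Fisher information for Poisson: I(lambda) = 1/lambda.
lambda = 23.
I(lambda) = 1/23 = 0.043478

0.043478


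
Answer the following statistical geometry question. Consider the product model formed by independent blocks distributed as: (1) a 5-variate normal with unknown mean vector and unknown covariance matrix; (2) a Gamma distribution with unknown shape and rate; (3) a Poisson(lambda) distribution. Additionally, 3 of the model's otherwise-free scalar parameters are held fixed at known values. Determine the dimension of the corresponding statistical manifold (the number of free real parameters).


The dimension of a statistical manifold equals the number of free
(independent) real parameters of the model. For a product of independent
blocks the parameter counts add.
- 5-variate normal: 5 (mean) + 5*6/2 = 15 (symmetric covariance) = 20.
- Gamma (shape, rate): 2.
- Poisson (lambda): 1.
Total = 20 + 2 + 1 = 23.
3 parameter(s) fixed at known values: 23 - 3 = 20.
Dimension = 20

20


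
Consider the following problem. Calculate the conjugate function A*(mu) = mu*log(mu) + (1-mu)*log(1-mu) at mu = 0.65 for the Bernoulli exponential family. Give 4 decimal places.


Legendre transform for Bernoulli:
A*(mu) = mu*log(mu) + (1-mu)*log(1-mu).
mu = 0.65, 1-mu = 0.35.
mu*log(mu) = 0.65*log(0.65) = -0.280009.
(1-mu)*log(1-mu) = 0.35*log(0.35) = -0.367438.
A* = -0.280009 + -0.367438 = -0.6474

-0.6474


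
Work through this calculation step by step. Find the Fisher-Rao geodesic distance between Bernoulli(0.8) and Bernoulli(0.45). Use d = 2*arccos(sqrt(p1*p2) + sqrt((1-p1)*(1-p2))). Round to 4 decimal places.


Geodesic distance on Bernoulli manifold:
d(p1,p2) = 2*arccos(sqrt(p1*p2) + sqrt((1-p1)*(1-p2))).
sqrt(p1*p2) = sqrt(0.8*0.45) = 0.6.
sqrt((1-p1)*(1-p2)) = sqrt(0.2*0.55) = 0.331662.
arg = 0.6 + 0.331662 = 0.931662.
d = 2*arccos(0.931662) = 0.7437

0.7437


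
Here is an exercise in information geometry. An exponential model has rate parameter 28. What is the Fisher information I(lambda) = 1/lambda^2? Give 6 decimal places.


Fisher information for exponential: I(lambda) = 1/lambda^2.
lambda = 28, lambda^2 = 784.
I = 1/784 = 0.001276

0.001276


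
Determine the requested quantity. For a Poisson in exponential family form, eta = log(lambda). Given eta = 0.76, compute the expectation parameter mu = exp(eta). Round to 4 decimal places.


Expectation parameter for Poisson exponential family:
mu = exp(eta).
eta = 0.76.
mu = exp(0.76) = 2.1383

2.1383


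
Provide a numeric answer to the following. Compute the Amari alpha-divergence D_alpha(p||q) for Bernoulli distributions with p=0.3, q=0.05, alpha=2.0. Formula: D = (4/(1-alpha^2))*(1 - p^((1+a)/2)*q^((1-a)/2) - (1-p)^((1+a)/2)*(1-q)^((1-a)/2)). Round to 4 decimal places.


Amari alpha-divergence:
D = (4/(1-alpha^2))*(1 - p^((1+a)/2)*q^((1-a)/2) - (1-p)^((1+a)/2)*(1-q)^((1-a)/2)).
alpha = 2.0, p = 0.3, q = 0.05.
e1 = (1+alpha)/2 = 1.5, e2 = (1-alpha)/2 = -0.5.
t1 = p^e1 * q^e2 = 0.3^1.5 * 0.05^-0.5 = 0.734847.
t2 = (1-p)^e1 * (1-q)^e2 = 0.7^1.5 * 0.95^-0.5 = 0.600877.
4/(1-alpha^2) = -1.333333.
D = -1.333333*(1 - 0.734847 - 0.600877) = 0.4476

0.4476


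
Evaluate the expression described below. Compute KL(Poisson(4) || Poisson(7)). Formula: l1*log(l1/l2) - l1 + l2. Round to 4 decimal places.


KL divergence for Poisson:
KL = l1*log(l1/l2) - l1 + l2.
l1 = 4, l2 = 7.
log(4/7) = -0.559616.
l1*log(l1/l2) = 4 * -0.559616 = -2.238463.
KL = -2.238463 - 4 + 7 = 0.7615

0.7615


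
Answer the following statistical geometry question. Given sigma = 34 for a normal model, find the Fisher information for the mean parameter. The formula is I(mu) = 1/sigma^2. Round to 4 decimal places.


The Fisher information for the mean of a normal distribution is I(mu) = 1/sigma^2.
sigma = 34, so sigma^2 = 1156.
I(mu) = 1/1156 = 0.0009

0.0009


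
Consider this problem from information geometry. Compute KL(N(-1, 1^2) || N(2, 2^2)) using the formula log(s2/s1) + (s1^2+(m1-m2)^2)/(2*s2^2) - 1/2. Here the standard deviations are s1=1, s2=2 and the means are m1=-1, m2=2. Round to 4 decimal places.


KL divergence between normal distributions:
KL = log(s2/s1) + (s1^2 + (m1-m2)^2)/(2*s2^2) - 1/2.
log(2/1) = 0.693147.
(1^2 + (-1-2)^2)/(2*2^2) = (1 + 9)/8 = 1.25.
KL = 0.693147 + 1.25 - 0.5 = 1.4431

1.4431


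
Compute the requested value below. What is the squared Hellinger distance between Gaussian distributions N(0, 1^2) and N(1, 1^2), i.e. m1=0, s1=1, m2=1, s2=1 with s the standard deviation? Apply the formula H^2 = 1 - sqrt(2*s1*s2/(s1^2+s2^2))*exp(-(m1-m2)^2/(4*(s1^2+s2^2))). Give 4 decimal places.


Squared Hellinger distance for Gaussians:
H^2 = 1 - sqrt(2*s1*s2/(s1^2+s2^2)) * exp(-(m1-m2)^2/(4*(s1^2+s2^2))).
s1^2 = 1, s2^2 = 1, s1^2+s2^2 = 2.
sqrt(2*1*1/(2)) = 1.0.
(m1-m2)^2 = (-1)^2 = 1.
exp(-1/(4*2)) = exp(-0.125) = 0.882497.
H^2 = 1 - 1.0*0.882497 = 0.1175

0.1175


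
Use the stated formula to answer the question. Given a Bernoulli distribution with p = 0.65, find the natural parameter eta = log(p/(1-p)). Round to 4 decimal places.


Natural parameter for Bernoulli: eta = log(p/(1-p)).
p = 0.65, 1-p = 0.35.
p/(1-p) = 1.857143.
eta = log(1.857143) = 0.6190

0.6190


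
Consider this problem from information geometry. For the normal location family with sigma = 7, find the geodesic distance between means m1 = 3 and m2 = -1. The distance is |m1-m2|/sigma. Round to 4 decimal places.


On the fixed-variance normal subfamily, geodesic distance = |m1-m2|/sigma.
|3 - -1| = 4.
sigma = 7.
d = 4/7 = 0.5714

0.5714


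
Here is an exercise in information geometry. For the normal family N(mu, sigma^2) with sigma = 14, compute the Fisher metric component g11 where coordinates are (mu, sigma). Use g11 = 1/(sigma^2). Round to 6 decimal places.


For the 2-parameter normal family, the Fisher metric has:
  g11 = 1/sigma^2, g22 = 2/sigma^2.
sigma = 14, sigma^2 = 196.
g11 = 0.005102

0.005102


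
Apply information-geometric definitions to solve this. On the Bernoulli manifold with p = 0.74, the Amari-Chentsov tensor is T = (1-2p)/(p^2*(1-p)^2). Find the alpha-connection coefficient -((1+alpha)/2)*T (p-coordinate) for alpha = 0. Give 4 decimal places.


Skewness (Amari-Chentsov) tensor: T = (1-2p)/(p^2*(1-p)^2).
p = 0.74, 1-2p = -0.48, p^2 = 0.5476, (1-p)^2 = 0.0676.
T = -0.48/(0.5476 * 0.0676) = -12.966749.
In the p-coordinate, Gamma^(alpha) = Gamma^(0) - (alpha/2)*T with Gamma^(0) = (1/2)*g'(p) = -T/2,
so Gamma^(alpha) = -((1+alpha)/2)*T.
alpha = 0, -(1+alpha)/2 = -0.5.
Gamma = -0.5 * -12.966749 = 6.4834

6.4834


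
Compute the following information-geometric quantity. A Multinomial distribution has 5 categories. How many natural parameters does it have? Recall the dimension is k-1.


Exponential family dimension calculation:
For Multinomial with k=5 categories, dim = k-1 = 4.

4


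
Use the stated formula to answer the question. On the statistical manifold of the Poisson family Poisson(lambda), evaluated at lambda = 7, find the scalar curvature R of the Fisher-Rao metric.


This family has a single free parameter, so its statistical manifold
is 1-dimensional. The Riemann curvature tensor of any 1-dimensional
Riemannian manifold vanishes identically, so R = 0.

0


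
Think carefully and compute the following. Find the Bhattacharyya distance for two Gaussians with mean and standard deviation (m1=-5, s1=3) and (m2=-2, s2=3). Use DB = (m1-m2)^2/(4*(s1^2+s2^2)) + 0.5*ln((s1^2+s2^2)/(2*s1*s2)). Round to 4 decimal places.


Bhattacharyya distance between two Gaussians:
DB = (m1-m2)^2/(4*(s1^2+s2^2)) + (1/2)*ln((s1^2+s2^2)/(2*s1*s2)).
(m1-m2)^2 = (-3)^2 = 9.
s1^2+s2^2 = 9 + 9 = 18.
term1 = 9/72 = 0.125.
term2 = 0.5*ln(18/18.0) = 0.0.
DB = 0.125 + 0.0 = 0.1250

0.1250


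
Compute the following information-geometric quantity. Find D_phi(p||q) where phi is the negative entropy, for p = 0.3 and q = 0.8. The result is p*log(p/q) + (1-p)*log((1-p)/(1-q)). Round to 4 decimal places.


Bregman divergence with negative entropy generator:
D = p*log(p/q) + (1-p)*log((1-p)/(1-q)).
p = 0.3, q = 0.8.
p*log(p/q) = 0.3*log(0.3/0.8) = -0.294249.
(1-p)*log((1-p)/(1-q)) = 0.7*log(0.7/0.2) = 0.876934.
D = -0.294249 + 0.876934 = 0.5827

0.5827


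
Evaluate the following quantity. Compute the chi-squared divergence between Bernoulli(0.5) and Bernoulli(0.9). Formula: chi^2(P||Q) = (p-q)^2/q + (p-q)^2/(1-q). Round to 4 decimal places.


Chi-squared divergence between Bernoulli distributions:
chi^2 = (p-q)^2/q + (p-q)^2/(1-q).
p = 0.5, q = 0.9, p-q = -0.4.
(p-q)^2 = 0.16.
term1 = 0.16/0.9 = 0.177778.
term2 = 0.16/0.1 = 1.6.
chi^2 = 0.177778 + 1.6 = 1.7778

1.7778


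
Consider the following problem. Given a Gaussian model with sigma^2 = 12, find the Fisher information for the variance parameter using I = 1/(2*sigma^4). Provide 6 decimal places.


Fisher information for variance: I(sigma^2) = 1/(2*sigma^4).
sigma^2 = 12, so sigma^4 = 144.
I = 1/(2*144) = 1/288 = 0.003472

0.003472


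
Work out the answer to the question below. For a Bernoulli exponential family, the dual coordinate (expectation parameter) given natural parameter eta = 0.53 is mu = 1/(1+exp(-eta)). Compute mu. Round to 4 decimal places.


Dual coordinate (expectation parameter) for Bernoulli:
mu = 1/(1+exp(-eta)).
eta = 0.53.
exp(-eta) = exp(-0.53) = 0.588605.
mu = 1/(1+0.588605) = 0.6295

0.6295


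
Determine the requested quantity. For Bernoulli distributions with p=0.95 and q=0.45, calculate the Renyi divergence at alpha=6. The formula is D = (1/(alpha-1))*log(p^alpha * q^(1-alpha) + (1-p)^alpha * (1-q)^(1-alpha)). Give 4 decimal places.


Renyi divergence of order alpha between Bernoulli distributions:
D = (1/(alpha-1))*log(p^alpha * q^(1-alpha) + (1-p)^alpha * (1-q)^(1-alpha)).
alpha = 6, p = 0.95, q = 0.45.
p^alpha * q^(1-alpha) = 0.95^6 * 0.45^-5 = 39.836306.
(1-p)^alpha * (1-q)^(1-alpha) = 0.05^6 * 0.55^-5 = 0.0.
sum = 39.836306 + 0.0 = 39.836307.
D = (1/5)*log(39.836307) = 0.7370

0.7370


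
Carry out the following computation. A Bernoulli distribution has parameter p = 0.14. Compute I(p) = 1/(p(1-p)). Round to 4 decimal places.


For Bernoulli(p), Fisher information is I(p) = 1/(p*(1-p)).
p = 0.14, 1-p = 0.86.
p*(1-p) = 0.1204.
I(p) = 1/0.1204 = 8.3056

8.3056


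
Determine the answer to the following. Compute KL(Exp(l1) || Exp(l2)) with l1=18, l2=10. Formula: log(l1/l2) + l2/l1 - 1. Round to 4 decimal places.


KL divergence for exponential family:
KL = log(l1/l2) + l2/l1 - 1.
log(18/10) = 0.587787.
10/18 = 0.555556.
KL = 0.587787 + 0.555556 - 1 = 0.1433

0.1433


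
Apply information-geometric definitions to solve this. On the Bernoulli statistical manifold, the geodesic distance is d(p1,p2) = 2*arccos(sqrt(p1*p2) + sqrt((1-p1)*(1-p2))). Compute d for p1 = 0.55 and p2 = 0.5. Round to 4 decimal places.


Geodesic distance on Bernoulli manifold:
d(p1,p2) = 2*arccos(sqrt(p1*p2) + sqrt((1-p1)*(1-p2))).
sqrt(p1*p2) = sqrt(0.55*0.5) = 0.524404.
sqrt((1-p1)*(1-p2)) = sqrt(0.45*0.5) = 0.474342.
arg = 0.524404 + 0.474342 = 0.998746.
d = 2*arccos(0.998746) = 0.1002

0.1002


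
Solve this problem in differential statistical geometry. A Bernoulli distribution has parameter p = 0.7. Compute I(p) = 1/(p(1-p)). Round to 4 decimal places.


For Bernoulli(p), Fisher information is I(p) = 1/(p*(1-p)).
p = 0.7, 1-p = 0.3.
p*(1-p) = 0.21.
I(p) = 1/0.21 = 4.7619

4.7619


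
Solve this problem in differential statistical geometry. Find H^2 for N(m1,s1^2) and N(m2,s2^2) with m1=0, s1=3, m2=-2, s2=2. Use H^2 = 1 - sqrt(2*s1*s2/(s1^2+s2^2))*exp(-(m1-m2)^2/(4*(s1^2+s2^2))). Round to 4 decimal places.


Squared Hellinger distance for Gaussians:
H^2 = 1 - sqrt(2*s1*s2/(s1^2+s2^2)) * exp(-(m1-m2)^2/(4*(s1^2+s2^2))).
s1^2 = 9, s2^2 = 4, s1^2+s2^2 = 13.
sqrt(2*3*2/(13)) = 0.960769.
(m1-m2)^2 = (2)^2 = 4.
exp(-4/(4*13)) = exp(-0.076923) = 0.925961.
H^2 = 1 - 0.960769*0.925961 = 0.1104

0.1104


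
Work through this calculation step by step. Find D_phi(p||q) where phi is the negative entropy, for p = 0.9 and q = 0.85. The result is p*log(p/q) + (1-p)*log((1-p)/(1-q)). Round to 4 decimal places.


Bregman divergence with negative entropy generator:
D = p*log(p/q) + (1-p)*log((1-p)/(1-q)).
p = 0.9, q = 0.85.
p*log(p/q) = 0.9*log(0.9/0.85) = 0.051443.
(1-p)*log((1-p)/(1-q)) = 0.1*log(0.1/0.15) = -0.040547.
D = 0.051443 + -0.040547 = 0.0109

0.0109


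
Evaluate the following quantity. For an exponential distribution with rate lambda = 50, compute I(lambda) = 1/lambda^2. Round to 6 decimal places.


Fisher information for exponential: I(lambda) = 1/lambda^2.
lambda = 50, lambda^2 = 2500.
I = 1/2500 = 0.000400

0.000400


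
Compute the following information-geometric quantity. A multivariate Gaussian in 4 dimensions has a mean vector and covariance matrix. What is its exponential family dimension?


Exponential family dimension calculation:
For 4-dim MVN: mean has 4 params, covariance has 4*5/2 = 10 unique entries.
Total dim = 4 + 10 = 14.

14


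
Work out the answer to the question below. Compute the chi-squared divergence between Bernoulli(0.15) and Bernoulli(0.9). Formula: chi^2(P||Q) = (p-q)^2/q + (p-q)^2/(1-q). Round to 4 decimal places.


Chi-squared divergence between Bernoulli distributions:
chi^2 = (p-q)^2/q + (p-q)^2/(1-q).
p = 0.15, q = 0.9, p-q = -0.75.
(p-q)^2 = 0.5625.
term1 = 0.5625/0.9 = 0.625.
term2 = 0.5625/0.1 = 5.625.
chi^2 = 0.625 + 5.625 = 6.2500

6.2500


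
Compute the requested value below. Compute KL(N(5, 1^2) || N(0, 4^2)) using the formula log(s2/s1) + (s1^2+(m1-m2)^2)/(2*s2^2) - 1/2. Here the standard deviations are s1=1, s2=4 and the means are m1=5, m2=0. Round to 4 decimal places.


KL divergence between normal distributions:
KL = log(s2/s1) + (s1^2 + (m1-m2)^2)/(2*s2^2) - 1/2.
log(4/1) = 1.386294.
(1^2 + (5-0)^2)/(2*4^2) = (1 + 25)/32 = 0.8125.
KL = 1.386294 + 0.8125 - 0.5 = 1.6988

1.6988


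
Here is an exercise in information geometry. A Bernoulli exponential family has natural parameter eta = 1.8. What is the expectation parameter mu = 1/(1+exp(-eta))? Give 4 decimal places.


Dual coordinate (expectation parameter) for Bernoulli:
mu = 1/(1+exp(-eta)).
eta = 1.8.
exp(-eta) = exp(-1.8) = 0.165299.
mu = 1/(1+0.165299) = 0.8581

0.8581


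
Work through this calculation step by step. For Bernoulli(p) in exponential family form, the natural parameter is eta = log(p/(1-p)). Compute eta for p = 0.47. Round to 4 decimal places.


Natural parameter for Bernoulli: eta = log(p/(1-p)).
p = 0.47, 1-p = 0.53.
p/(1-p) = 0.886792.
eta = log(0.886792) = -0.1201

-0.1201
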